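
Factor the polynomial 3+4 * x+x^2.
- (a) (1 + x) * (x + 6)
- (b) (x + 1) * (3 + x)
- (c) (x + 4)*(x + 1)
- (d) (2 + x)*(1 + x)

We need to factor 3+4 * x+x^2.
The factored form is (x + 1) * (3 + x).
b) (x + 1) * (3 + x)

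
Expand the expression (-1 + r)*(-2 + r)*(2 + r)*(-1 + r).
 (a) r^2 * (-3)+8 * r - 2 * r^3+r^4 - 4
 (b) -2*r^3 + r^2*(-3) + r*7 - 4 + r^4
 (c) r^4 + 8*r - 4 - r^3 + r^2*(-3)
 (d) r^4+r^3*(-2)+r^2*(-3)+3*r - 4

Expanding (-1 + r)*(-2 + r)*(2 + r)*(-1 + r):
= r^2 * (-3)+8 * r - 2 * r^3+r^4 - 4
a) r^2 * (-3)+8 * r - 2 * r^3+r^4 - 4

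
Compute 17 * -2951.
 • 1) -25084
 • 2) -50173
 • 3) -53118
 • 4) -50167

17 * -2951 = -50167
4) -50167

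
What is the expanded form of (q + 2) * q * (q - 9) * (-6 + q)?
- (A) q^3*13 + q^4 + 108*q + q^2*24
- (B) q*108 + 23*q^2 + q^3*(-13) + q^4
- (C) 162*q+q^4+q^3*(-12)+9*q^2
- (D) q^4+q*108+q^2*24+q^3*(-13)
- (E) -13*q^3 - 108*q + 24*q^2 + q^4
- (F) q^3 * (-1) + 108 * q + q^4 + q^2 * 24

Expanding (q + 2) * q * (q - 9) * (-6 + q):
= q^4+q*108+q^2*24+q^3*(-13)
D) q^4+q*108+q^2*24+q^3*(-13)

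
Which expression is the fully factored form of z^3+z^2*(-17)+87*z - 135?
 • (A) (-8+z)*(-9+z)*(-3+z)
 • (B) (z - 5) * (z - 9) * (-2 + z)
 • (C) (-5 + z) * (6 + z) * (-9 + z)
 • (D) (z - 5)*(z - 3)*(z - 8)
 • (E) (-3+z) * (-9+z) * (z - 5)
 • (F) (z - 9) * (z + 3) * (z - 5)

We need to factor z^3+z^2*(-17)+87*z - 135.
The factored form is (-3+z) * (-9+z) * (z - 5).
E) (-3+z) * (-9+z) * (z - 5)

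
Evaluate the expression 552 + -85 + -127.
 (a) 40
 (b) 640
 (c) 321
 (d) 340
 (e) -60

First: 552 + -85 = 467
Then: 467 + -127 = 340
d) 340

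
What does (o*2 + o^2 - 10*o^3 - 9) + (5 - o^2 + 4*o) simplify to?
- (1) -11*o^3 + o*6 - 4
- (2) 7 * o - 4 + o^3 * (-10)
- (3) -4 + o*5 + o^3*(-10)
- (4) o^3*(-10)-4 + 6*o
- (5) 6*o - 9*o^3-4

Adding the polynomials and combining like terms:
(o*2 + o^2 - 10*o^3 - 9) + (5 - o^2 + 4*o)
= o^3*(-10)-4 + 6*o
4) o^3*(-10)-4 + 6*o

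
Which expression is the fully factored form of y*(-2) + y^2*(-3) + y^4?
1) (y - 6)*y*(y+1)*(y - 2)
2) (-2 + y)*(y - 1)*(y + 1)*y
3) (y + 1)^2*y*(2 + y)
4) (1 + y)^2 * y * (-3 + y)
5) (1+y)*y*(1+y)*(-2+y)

We need to factor y*(-2) + y^2*(-3) + y^4.
The factored form is (1+y)*y*(1+y)*(-2+y).
5) (1+y)*y*(1+y)*(-2+y)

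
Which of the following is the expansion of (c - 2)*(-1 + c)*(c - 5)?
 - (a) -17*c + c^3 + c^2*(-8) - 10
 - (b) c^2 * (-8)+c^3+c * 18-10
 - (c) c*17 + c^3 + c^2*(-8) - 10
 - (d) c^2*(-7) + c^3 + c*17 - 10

Expanding (c - 2)*(-1 + c)*(c - 5):
= c*17 + c^3 + c^2*(-8) - 10
c) c*17 + c^3 + c^2*(-8) - 10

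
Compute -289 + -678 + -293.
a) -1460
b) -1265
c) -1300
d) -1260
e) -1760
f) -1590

First: -289 + -678 = -967
Then: -967 + -293 = -1260
d) -1260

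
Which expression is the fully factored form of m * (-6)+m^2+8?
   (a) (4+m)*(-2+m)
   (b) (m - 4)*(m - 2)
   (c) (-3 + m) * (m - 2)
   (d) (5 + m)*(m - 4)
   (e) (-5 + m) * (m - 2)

We need to factor m * (-6)+m^2+8.
The factored form is (m - 4)*(m - 2).
b) (m - 4)*(m - 2)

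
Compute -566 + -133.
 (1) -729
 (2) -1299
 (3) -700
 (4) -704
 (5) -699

-566 + -133 = -699
5) -699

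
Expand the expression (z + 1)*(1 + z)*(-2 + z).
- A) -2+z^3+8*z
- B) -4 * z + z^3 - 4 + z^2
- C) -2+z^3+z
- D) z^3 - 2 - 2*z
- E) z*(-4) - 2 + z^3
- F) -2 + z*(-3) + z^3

Expanding (z + 1)*(1 + z)*(-2 + z):
= -2 + z*(-3) + z^3
F) -2 + z*(-3) + z^3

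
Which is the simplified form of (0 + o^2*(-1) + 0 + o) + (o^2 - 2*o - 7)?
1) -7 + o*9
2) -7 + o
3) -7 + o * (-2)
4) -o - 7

Adding the polynomials and combining like terms:
(0 + o^2*(-1) + 0 + o) + (o^2 - 2*o - 7)
= -o - 7
4) -o - 7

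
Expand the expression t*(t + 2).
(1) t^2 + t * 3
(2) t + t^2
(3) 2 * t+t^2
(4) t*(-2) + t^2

Expanding t*(t + 2):
= 2 * t+t^2
3) 2 * t+t^2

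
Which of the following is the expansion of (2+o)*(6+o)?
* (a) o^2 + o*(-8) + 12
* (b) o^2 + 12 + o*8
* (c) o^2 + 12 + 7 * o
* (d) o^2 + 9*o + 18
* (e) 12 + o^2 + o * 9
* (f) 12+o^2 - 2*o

Expanding (2+o)*(6+o):
= o^2 + 12 + o*8
b) o^2 + 12 + o*8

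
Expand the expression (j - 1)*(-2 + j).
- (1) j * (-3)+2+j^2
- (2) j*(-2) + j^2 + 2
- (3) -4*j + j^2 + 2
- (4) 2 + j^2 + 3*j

Expanding (j - 1)*(-2 + j):
= j * (-3)+2+j^2
1) j * (-3)+2+j^2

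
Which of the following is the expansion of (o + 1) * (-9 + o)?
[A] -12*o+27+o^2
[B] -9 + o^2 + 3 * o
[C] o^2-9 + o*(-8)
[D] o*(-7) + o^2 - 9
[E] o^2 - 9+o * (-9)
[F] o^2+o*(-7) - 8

Expanding (o + 1) * (-9 + o):
= o^2-9 + o*(-8)
C) o^2-9 + o*(-8)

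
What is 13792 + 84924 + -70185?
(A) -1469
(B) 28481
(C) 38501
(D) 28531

First: 13792 + 84924 = 98716
Then: 98716 + -70185 = 28531
D) 28531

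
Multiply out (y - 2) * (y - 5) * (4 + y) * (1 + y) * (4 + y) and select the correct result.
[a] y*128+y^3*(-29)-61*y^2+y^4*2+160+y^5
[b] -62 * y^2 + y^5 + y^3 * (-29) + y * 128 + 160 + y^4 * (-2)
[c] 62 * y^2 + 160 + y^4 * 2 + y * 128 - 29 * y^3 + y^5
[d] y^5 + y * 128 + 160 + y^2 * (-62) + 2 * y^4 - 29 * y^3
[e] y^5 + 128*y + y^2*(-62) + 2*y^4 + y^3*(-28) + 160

Expanding (y - 2) * (y - 5) * (4 + y) * (1 + y) * (4 + y):
= y^5 + y * 128 + 160 + y^2 * (-62) + 2 * y^4 - 29 * y^3
d) y^5 + y * 128 + 160 + y^2 * (-62) + 2 * y^4 - 29 * y^3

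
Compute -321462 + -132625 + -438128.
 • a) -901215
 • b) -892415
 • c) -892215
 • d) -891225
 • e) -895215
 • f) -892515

First: -321462 + -132625 = -454087
Then: -454087 + -438128 = -892215
c) -892215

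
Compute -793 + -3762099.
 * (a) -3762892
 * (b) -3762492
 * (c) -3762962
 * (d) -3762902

-793 + -3762099 = -3762892
a) -3762892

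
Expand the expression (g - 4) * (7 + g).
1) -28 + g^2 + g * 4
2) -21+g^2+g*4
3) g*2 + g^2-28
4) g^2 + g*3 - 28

Expanding (g - 4) * (7 + g):
= g^2 + g*3 - 28
4) g^2 + g*3 - 28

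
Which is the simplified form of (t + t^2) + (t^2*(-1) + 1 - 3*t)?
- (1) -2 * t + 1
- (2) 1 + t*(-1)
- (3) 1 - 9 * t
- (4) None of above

Adding the polynomials and combining like terms:
(t + t^2) + (t^2*(-1) + 1 - 3*t)
= -2 * t + 1
1) -2 * t + 1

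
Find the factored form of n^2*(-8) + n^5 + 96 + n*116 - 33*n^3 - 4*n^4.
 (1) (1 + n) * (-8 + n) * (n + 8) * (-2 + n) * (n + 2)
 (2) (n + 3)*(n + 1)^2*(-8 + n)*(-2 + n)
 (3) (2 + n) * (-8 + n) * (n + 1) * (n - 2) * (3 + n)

We need to factor n^2*(-8) + n^5 + 96 + n*116 - 33*n^3 - 4*n^4.
The factored form is (2 + n) * (-8 + n) * (n + 1) * (n - 2) * (3 + n).
3) (2 + n) * (-8 + n) * (n + 1) * (n - 2) * (3 + n)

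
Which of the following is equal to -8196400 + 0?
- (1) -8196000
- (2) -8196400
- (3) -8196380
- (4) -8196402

-8196400 + 0 = -8196400
2) -8196400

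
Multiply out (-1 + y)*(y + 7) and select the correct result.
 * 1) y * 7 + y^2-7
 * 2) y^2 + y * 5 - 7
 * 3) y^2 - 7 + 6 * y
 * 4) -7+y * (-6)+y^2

Expanding (-1 + y)*(y + 7):
= y^2 - 7 + 6 * y
3) y^2 - 7 + 6 * y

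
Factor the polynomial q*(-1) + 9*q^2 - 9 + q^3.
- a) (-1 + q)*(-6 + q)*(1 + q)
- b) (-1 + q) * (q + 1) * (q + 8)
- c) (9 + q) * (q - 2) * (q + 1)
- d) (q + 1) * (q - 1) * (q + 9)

We need to factor q*(-1) + 9*q^2 - 9 + q^3.
The factored form is (q + 1) * (q - 1) * (q + 9).
d) (q + 1) * (q - 1) * (q + 9)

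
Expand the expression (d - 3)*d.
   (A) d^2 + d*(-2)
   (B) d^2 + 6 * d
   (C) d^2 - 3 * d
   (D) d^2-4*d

Expanding (d - 3)*d:
= d^2 - 3 * d
C) d^2 - 3 * d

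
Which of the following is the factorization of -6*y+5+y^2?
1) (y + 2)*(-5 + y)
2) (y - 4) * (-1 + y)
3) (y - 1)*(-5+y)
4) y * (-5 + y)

We need to factor -6*y+5+y^2.
The factored form is (y - 1)*(-5+y).
3) (y - 1)*(-5+y)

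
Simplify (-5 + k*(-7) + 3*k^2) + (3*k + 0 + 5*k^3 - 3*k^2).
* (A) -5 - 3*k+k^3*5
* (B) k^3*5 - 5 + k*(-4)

Adding the polynomials and combining like terms:
(-5 + k*(-7) + 3*k^2) + (3*k + 0 + 5*k^3 - 3*k^2)
= k^3*5 - 5 + k*(-4)
B) k^3*5 - 5 + k*(-4)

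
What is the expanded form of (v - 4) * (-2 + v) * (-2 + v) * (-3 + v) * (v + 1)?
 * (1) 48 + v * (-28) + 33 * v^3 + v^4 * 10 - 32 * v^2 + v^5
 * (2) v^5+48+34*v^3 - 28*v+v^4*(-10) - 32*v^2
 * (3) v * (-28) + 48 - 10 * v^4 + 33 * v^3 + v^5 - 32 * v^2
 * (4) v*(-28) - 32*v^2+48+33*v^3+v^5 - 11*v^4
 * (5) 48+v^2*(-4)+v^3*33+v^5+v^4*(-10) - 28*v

Expanding (v - 4) * (-2 + v) * (-2 + v) * (-3 + v) * (v + 1):
= v * (-28) + 48 - 10 * v^4 + 33 * v^3 + v^5 - 32 * v^2
3) v * (-28) + 48 - 10 * v^4 + 33 * v^3 + v^5 - 32 * v^2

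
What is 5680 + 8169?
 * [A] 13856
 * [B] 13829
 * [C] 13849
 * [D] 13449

5680 + 8169 = 13849
C) 13849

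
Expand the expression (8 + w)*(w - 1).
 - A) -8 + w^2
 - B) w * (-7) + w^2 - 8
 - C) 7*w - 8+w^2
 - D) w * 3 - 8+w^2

Expanding (8 + w)*(w - 1):
= 7*w - 8+w^2
C) 7*w - 8+w^2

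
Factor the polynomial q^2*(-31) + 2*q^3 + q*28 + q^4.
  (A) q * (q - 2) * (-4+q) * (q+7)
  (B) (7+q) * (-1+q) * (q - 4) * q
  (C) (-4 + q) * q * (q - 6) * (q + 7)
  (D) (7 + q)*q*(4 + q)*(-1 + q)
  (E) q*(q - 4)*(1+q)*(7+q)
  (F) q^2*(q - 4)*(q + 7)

We need to factor q^2*(-31) + 2*q^3 + q*28 + q^4.
The factored form is (7+q) * (-1+q) * (q - 4) * q.
B) (7+q) * (-1+q) * (q - 4) * q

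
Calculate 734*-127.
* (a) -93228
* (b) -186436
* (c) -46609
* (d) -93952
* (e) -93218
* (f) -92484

734 * -127 = -93218
e) -93218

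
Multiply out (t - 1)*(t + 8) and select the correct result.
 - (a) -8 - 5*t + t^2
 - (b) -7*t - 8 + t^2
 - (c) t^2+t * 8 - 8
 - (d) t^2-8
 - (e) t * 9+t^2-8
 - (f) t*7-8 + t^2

Expanding (t - 1)*(t + 8):
= t*7-8 + t^2
f) t*7-8 + t^2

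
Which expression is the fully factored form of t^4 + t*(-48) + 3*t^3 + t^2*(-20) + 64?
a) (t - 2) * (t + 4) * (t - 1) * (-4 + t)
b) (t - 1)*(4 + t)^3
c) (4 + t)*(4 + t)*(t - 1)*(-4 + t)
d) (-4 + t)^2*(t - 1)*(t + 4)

We need to factor t^4 + t*(-48) + 3*t^3 + t^2*(-20) + 64.
The factored form is (4 + t)*(4 + t)*(t - 1)*(-4 + t).
c) (4 + t)*(4 + t)*(t - 1)*(-4 + t)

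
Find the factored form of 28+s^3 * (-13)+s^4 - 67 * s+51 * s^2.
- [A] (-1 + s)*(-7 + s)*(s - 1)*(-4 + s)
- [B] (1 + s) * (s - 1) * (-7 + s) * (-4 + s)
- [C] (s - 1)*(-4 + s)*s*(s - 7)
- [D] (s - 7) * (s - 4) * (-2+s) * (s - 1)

We need to factor 28+s^3 * (-13)+s^4 - 67 * s+51 * s^2.
The factored form is (-1 + s)*(-7 + s)*(s - 1)*(-4 + s).
A) (-1 + s)*(-7 + s)*(s - 1)*(-4 + s)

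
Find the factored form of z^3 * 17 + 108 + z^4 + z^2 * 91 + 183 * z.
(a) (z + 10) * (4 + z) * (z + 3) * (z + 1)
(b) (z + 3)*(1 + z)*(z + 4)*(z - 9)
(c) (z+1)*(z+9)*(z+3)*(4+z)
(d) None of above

We need to factor z^3 * 17 + 108 + z^4 + z^2 * 91 + 183 * z.
The factored form is (z+1)*(z+9)*(z+3)*(4+z).
c) (z+1)*(z+9)*(z+3)*(4+z)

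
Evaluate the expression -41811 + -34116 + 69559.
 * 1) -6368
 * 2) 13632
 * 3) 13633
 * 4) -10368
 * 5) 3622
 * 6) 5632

First: -41811 + -34116 = -75927
Then: -75927 + 69559 = -6368
1) -6368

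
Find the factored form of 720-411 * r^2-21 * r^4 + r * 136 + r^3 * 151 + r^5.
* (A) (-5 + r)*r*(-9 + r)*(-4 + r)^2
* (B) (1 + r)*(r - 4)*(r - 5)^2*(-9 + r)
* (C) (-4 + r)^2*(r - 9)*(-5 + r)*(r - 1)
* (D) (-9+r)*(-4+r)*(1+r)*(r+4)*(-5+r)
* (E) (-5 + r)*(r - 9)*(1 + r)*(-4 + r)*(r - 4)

We need to factor 720-411 * r^2-21 * r^4 + r * 136 + r^3 * 151 + r^5.
The factored form is (-5 + r)*(r - 9)*(1 + r)*(-4 + r)*(r - 4).
E) (-5 + r)*(r - 9)*(1 + r)*(-4 + r)*(r - 4)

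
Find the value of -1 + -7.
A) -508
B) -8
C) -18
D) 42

-1 + -7 = -8
B) -8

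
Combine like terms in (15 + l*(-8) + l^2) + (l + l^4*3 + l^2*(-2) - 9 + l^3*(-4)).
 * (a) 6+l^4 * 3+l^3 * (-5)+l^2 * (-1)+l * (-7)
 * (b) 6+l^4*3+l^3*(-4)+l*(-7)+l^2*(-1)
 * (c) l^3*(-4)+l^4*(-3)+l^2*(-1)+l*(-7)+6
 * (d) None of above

Adding the polynomials and combining like terms:
(15 + l*(-8) + l^2) + (l + l^4*3 + l^2*(-2) - 9 + l^3*(-4))
= 6+l^4*3+l^3*(-4)+l*(-7)+l^2*(-1)
b) 6+l^4*3+l^3*(-4)+l*(-7)+l^2*(-1)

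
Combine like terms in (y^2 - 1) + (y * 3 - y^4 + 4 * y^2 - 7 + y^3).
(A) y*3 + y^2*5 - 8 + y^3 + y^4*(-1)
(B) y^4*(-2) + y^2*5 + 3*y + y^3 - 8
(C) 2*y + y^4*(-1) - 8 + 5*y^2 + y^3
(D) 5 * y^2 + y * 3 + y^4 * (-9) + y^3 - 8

Adding the polynomials and combining like terms:
(y^2 - 1) + (y*3 - y^4 + 4*y^2 - 7 + y^3)
= y*3 + y^2*5 - 8 + y^3 + y^4*(-1)
A) y*3 + y^2*5 - 8 + y^3 + y^4*(-1)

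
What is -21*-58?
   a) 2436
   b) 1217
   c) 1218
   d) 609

-21 * -58 = 1218
c) 1218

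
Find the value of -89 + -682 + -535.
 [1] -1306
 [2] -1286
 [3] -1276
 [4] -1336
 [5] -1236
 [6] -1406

First: -89 + -682 = -771
Then: -771 + -535 = -1306
1) -1306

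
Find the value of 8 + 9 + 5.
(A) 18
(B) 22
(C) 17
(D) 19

First: 8 + 9 = 17
Then: 17 + 5 = 22
B) 22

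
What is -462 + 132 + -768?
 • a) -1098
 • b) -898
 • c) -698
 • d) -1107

First: -462 + 132 = -330
Then: -330 + -768 = -1098
a) -1098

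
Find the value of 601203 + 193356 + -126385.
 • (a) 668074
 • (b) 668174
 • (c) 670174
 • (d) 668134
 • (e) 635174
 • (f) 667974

First: 601203 + 193356 = 794559
Then: 794559 + -126385 = 668174
b) 668174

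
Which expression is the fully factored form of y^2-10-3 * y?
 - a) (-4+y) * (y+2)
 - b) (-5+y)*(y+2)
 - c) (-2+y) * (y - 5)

We need to factor y^2-10-3 * y.
The factored form is (-5+y)*(y+2).
b) (-5+y)*(y+2)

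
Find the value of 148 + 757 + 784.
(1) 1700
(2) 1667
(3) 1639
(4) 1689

First: 148 + 757 = 905
Then: 905 + 784 = 1689
4) 1689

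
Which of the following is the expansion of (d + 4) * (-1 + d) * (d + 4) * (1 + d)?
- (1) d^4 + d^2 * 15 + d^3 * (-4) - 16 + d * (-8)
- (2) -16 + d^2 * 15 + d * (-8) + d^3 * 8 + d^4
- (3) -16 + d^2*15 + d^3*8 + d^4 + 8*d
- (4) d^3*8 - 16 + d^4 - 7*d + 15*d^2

Expanding (d + 4) * (-1 + d) * (d + 4) * (1 + d):
= -16 + d^2 * 15 + d * (-8) + d^3 * 8 + d^4
2) -16 + d^2 * 15 + d * (-8) + d^3 * 8 + d^4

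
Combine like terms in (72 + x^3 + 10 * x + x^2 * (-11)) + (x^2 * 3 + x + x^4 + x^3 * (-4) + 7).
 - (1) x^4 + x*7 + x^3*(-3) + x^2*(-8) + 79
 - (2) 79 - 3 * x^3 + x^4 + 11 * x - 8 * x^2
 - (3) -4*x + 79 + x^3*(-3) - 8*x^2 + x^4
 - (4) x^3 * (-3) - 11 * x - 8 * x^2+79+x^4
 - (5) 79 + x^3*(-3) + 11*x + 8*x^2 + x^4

Adding the polynomials and combining like terms:
(72 + x^3 + 10*x + x^2*(-11)) + (x^2*3 + x + x^4 + x^3*(-4) + 7)
= 79 - 3 * x^3 + x^4 + 11 * x - 8 * x^2
2) 79 - 3 * x^3 + x^4 + 11 * x - 8 * x^2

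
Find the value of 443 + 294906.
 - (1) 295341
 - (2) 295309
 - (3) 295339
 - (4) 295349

443 + 294906 = 295349
4) 295349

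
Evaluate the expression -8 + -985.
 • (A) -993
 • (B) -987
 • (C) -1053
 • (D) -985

-8 + -985 = -993
A) -993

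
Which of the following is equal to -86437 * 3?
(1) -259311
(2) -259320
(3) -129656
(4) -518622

-86437 * 3 = -259311
1) -259311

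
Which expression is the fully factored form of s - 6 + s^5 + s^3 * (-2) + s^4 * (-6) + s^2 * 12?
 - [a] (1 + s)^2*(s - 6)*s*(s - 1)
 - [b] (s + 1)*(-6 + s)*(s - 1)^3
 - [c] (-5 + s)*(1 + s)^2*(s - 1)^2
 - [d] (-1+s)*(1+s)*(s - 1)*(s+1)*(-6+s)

We need to factor s - 6 + s^5 + s^3 * (-2) + s^4 * (-6) + s^2 * 12.
The factored form is (-1+s)*(1+s)*(s - 1)*(s+1)*(-6+s).
d) (-1+s)*(1+s)*(s - 1)*(s+1)*(-6+s)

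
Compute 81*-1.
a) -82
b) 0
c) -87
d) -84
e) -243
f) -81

81 * -1 = -81
f) -81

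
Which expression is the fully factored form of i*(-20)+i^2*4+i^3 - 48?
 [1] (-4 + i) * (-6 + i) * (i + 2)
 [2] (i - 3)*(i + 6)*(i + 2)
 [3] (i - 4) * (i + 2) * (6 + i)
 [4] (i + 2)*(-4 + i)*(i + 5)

We need to factor i*(-20)+i^2*4+i^3 - 48.
The factored form is (i - 4) * (i + 2) * (6 + i).
3) (i - 4) * (i + 2) * (6 + i)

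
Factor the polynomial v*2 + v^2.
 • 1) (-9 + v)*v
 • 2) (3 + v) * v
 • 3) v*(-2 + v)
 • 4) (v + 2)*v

We need to factor v*2 + v^2.
The factored form is (v + 2)*v.
4) (v + 2)*v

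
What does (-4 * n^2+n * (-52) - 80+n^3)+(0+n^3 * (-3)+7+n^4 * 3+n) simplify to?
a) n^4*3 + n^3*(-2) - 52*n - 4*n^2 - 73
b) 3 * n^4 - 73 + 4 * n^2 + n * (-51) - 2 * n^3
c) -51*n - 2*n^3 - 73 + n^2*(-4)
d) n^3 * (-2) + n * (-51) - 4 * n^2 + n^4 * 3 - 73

Adding the polynomials and combining like terms:
(-4*n^2 + n*(-52) - 80 + n^3) + (0 + n^3*(-3) + 7 + n^4*3 + n)
= n^3 * (-2) + n * (-51) - 4 * n^2 + n^4 * 3 - 73
d) n^3 * (-2) + n * (-51) - 4 * n^2 + n^4 * 3 - 73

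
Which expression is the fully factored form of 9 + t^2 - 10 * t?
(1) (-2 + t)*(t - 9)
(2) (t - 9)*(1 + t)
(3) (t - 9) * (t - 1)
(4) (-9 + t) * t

We need to factor 9 + t^2 - 10 * t.
The factored form is (t - 9) * (t - 1).
3) (t - 9) * (t - 1)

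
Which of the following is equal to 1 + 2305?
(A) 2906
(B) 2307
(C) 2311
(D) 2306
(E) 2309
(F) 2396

1 + 2305 = 2306
D) 2306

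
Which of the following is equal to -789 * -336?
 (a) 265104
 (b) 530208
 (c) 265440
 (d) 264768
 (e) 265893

-789 * -336 = 265104
a) 265104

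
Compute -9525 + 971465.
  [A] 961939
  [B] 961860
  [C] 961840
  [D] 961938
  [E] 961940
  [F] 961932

-9525 + 971465 = 961940
E) 961940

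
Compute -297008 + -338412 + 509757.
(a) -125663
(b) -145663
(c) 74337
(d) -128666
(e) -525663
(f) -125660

First: -297008 + -338412 = -635420
Then: -635420 + 509757 = -125663
a) -125663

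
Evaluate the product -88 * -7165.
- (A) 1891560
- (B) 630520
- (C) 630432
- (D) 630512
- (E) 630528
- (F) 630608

-88 * -7165 = 630520
B) 630520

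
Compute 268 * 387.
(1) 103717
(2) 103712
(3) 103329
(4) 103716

268 * 387 = 103716
4) 103716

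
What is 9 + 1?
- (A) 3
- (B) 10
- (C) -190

9 + 1 = 10
B) 10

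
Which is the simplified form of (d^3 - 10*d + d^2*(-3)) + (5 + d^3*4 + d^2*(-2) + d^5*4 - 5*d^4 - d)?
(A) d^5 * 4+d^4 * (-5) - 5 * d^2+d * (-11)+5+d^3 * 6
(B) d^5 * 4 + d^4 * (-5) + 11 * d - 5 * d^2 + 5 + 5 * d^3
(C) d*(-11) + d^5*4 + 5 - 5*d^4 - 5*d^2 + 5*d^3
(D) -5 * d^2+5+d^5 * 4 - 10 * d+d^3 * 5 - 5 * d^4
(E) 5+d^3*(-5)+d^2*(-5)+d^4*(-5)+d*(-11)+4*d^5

Adding the polynomials and combining like terms:
(d^3 - 10*d + d^2*(-3)) + (5 + d^3*4 + d^2*(-2) + d^5*4 - 5*d^4 - d)
= d*(-11) + d^5*4 + 5 - 5*d^4 - 5*d^2 + 5*d^3
C) d*(-11) + d^5*4 + 5 - 5*d^4 - 5*d^2 + 5*d^3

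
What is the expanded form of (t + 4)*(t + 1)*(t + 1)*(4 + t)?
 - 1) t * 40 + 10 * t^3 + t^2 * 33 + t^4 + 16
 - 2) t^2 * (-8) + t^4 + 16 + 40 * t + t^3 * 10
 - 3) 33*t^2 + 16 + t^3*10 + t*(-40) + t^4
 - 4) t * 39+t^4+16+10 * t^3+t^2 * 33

Expanding (t + 4)*(t + 1)*(t + 1)*(4 + t):
= t * 40 + 10 * t^3 + t^2 * 33 + t^4 + 16
1) t * 40 + 10 * t^3 + t^2 * 33 + t^4 + 16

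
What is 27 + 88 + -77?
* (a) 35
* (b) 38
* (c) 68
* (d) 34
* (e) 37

First: 27 + 88 = 115
Then: 115 + -77 = 38
b) 38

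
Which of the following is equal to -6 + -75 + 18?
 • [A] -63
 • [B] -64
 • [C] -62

First: -6 + -75 = -81
Then: -81 + 18 = -63
A) -63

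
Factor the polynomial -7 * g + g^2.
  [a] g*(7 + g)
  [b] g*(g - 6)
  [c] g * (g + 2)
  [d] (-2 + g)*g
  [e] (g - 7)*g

We need to factor -7 * g + g^2.
The factored form is (g - 7)*g.
e) (g - 7)*g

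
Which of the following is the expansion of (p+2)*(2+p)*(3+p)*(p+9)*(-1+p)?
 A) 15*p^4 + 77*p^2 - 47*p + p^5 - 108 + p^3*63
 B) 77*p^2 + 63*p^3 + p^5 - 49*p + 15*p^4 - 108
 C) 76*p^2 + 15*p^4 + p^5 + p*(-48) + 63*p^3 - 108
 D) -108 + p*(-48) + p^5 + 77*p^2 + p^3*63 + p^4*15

Expanding (p+2)*(2+p)*(3+p)*(p+9)*(-1+p):
= -108 + p*(-48) + p^5 + 77*p^2 + p^3*63 + p^4*15
D) -108 + p*(-48) + p^5 + 77*p^2 + p^3*63 + p^4*15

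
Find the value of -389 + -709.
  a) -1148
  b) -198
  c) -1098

-389 + -709 = -1098
c) -1098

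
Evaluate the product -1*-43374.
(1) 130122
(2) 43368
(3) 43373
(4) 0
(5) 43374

-1 * -43374 = 43374
5) 43374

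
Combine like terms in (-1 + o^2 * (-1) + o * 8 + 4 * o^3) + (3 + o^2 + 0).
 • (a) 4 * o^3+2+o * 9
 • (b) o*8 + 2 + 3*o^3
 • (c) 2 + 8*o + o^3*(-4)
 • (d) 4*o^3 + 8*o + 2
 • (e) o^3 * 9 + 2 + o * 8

Adding the polynomials and combining like terms:
(-1 + o^2*(-1) + o*8 + 4*o^3) + (3 + o^2 + 0)
= 4*o^3 + 8*o + 2
d) 4*o^3 + 8*o + 2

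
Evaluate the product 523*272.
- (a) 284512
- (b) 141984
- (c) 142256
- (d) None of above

523 * 272 = 142256
c) 142256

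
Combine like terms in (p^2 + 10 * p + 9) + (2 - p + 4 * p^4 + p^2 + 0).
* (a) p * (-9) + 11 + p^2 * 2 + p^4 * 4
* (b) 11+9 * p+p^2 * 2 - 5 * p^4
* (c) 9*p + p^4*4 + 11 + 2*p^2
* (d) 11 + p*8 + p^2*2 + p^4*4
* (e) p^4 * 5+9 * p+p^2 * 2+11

Adding the polynomials and combining like terms:
(p^2 + 10*p + 9) + (2 - p + 4*p^4 + p^2 + 0)
= 9*p + p^4*4 + 11 + 2*p^2
c) 9*p + p^4*4 + 11 + 2*p^2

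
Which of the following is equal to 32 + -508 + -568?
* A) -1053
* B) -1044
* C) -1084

First: 32 + -508 = -476
Then: -476 + -568 = -1044
B) -1044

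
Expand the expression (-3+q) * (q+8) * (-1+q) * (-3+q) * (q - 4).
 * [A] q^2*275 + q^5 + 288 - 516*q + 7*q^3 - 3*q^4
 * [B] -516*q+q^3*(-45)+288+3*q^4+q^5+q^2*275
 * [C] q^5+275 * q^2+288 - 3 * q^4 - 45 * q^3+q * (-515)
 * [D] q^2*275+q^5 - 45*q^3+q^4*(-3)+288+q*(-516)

Expanding (-3+q) * (q+8) * (-1+q) * (-3+q) * (q - 4):
= q^2*275+q^5 - 45*q^3+q^4*(-3)+288+q*(-516)
D) q^2*275+q^5 - 45*q^3+q^4*(-3)+288+q*(-516)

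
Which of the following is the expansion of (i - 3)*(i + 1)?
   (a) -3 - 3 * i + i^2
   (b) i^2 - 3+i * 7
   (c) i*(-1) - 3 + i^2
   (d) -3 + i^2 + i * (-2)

Expanding (i - 3)*(i + 1):
= -3 + i^2 + i * (-2)
d) -3 + i^2 + i * (-2)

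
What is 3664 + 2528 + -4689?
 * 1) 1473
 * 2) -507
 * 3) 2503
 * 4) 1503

First: 3664 + 2528 = 6192
Then: 6192 + -4689 = 1503
4) 1503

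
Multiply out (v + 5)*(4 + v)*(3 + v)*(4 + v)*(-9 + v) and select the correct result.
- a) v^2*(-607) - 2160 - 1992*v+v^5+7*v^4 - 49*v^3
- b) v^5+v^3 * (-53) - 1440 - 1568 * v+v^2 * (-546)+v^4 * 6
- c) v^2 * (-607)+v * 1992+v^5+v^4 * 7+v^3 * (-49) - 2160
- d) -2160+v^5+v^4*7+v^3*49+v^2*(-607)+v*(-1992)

Expanding (v + 5)*(4 + v)*(3 + v)*(4 + v)*(-9 + v):
= v^2*(-607) - 2160 - 1992*v+v^5+7*v^4 - 49*v^3
a) v^2*(-607) - 2160 - 1992*v+v^5+7*v^4 - 49*v^3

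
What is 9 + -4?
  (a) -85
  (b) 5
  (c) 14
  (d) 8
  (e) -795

9 + -4 = 5
b) 5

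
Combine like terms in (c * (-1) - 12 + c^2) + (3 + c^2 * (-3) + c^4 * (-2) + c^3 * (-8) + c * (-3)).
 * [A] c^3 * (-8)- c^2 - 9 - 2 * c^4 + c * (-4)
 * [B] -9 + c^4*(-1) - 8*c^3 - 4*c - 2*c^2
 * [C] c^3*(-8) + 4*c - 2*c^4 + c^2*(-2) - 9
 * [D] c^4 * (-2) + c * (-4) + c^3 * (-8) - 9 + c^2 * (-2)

Adding the polynomials and combining like terms:
(c*(-1) - 12 + c^2) + (3 + c^2*(-3) + c^4*(-2) + c^3*(-8) + c*(-3))
= c^4 * (-2) + c * (-4) + c^3 * (-8) - 9 + c^2 * (-2)
D) c^4 * (-2) + c * (-4) + c^3 * (-8) - 9 + c^2 * (-2)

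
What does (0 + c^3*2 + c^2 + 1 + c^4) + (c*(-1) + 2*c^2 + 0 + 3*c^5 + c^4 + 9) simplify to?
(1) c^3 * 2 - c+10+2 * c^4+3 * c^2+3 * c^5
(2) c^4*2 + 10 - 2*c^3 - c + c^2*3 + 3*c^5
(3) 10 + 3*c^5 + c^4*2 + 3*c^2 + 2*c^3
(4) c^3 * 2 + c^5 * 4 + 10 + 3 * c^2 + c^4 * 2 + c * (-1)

Adding the polynomials and combining like terms:
(0 + c^3*2 + c^2 + 1 + c^4) + (c*(-1) + 2*c^2 + 0 + 3*c^5 + c^4 + 9)
= c^3 * 2 - c+10+2 * c^4+3 * c^2+3 * c^5
1) c^3 * 2 - c+10+2 * c^4+3 * c^2+3 * c^5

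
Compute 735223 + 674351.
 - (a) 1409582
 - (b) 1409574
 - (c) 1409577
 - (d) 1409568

735223 + 674351 = 1409574
b) 1409574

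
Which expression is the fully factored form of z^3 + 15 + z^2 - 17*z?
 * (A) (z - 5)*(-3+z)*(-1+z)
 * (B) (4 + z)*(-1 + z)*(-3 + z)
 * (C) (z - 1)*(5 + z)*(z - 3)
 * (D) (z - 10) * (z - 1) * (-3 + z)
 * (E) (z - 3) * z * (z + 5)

We need to factor z^3 + 15 + z^2 - 17*z.
The factored form is (z - 1)*(5 + z)*(z - 3).
C) (z - 1)*(5 + z)*(z - 3)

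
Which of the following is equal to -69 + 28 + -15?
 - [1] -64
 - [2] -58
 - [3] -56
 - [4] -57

First: -69 + 28 = -41
Then: -41 + -15 = -56
3) -56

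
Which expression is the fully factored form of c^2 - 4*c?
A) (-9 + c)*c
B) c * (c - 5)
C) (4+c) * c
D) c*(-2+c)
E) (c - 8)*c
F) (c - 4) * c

We need to factor c^2 - 4*c.
The factored form is (c - 4) * c.
F) (c - 4) * c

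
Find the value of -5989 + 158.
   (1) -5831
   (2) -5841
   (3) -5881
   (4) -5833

-5989 + 158 = -5831
1) -5831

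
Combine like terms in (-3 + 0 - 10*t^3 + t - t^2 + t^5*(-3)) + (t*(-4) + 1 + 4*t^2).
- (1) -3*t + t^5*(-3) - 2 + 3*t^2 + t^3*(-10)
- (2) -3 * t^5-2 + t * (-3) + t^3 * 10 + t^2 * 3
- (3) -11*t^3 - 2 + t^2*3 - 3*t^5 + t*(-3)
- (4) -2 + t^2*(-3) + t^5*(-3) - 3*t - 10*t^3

Adding the polynomials and combining like terms:
(-3 + 0 - 10*t^3 + t - t^2 + t^5*(-3)) + (t*(-4) + 1 + 4*t^2)
= -3*t + t^5*(-3) - 2 + 3*t^2 + t^3*(-10)
1) -3*t + t^5*(-3) - 2 + 3*t^2 + t^3*(-10)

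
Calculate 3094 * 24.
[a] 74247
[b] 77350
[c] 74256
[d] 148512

3094 * 24 = 74256
c) 74256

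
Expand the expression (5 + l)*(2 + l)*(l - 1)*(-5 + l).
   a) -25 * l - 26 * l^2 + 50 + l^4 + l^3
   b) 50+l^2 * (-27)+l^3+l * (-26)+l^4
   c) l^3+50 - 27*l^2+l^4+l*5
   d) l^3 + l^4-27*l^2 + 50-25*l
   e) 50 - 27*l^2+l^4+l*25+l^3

Expanding (5 + l)*(2 + l)*(l - 1)*(-5 + l):
= l^3 + l^4-27*l^2 + 50-25*l
d) l^3 + l^4-27*l^2 + 50-25*l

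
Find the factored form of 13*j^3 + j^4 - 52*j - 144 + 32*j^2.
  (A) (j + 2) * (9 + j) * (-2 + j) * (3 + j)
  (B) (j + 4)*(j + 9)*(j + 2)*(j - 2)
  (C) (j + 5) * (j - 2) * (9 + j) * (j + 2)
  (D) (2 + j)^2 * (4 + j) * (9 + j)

We need to factor 13*j^3 + j^4 - 52*j - 144 + 32*j^2.
The factored form is (j + 4)*(j + 9)*(j + 2)*(j - 2).
B) (j + 4)*(j + 9)*(j + 2)*(j - 2)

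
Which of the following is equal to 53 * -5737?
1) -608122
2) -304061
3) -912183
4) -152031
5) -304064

53 * -5737 = -304061
2) -304061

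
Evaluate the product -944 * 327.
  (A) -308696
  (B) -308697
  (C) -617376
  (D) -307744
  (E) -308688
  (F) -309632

-944 * 327 = -308688
E) -308688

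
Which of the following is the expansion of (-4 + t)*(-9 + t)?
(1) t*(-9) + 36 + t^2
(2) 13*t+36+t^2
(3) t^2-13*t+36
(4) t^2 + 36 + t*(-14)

Expanding (-4 + t)*(-9 + t):
= t^2-13*t+36
3) t^2-13*t+36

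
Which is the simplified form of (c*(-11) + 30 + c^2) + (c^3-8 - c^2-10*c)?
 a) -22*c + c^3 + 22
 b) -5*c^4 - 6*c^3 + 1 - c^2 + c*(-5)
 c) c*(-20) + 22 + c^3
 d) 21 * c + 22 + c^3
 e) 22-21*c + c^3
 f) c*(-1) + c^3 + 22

Adding the polynomials and combining like terms:
(c*(-11) + 30 + c^2) + (c^3 - 8 - c^2 - 10*c)
= 22-21*c + c^3
e) 22-21*c + c^3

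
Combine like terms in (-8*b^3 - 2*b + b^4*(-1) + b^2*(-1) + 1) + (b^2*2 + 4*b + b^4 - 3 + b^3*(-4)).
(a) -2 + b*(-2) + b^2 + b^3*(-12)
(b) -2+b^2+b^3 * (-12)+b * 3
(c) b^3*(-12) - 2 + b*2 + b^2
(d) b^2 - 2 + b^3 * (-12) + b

Adding the polynomials and combining like terms:
(-8*b^3 - 2*b + b^4*(-1) + b^2*(-1) + 1) + (b^2*2 + 4*b + b^4 - 3 + b^3*(-4))
= b^3*(-12) - 2 + b*2 + b^2
c) b^3*(-12) - 2 + b*2 + b^2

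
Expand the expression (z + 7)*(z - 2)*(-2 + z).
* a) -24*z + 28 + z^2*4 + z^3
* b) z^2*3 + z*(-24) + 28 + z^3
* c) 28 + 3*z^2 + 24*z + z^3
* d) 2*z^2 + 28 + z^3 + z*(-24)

Expanding (z + 7)*(z - 2)*(-2 + z):
= z^2*3 + z*(-24) + 28 + z^3
b) z^2*3 + z*(-24) + 28 + z^3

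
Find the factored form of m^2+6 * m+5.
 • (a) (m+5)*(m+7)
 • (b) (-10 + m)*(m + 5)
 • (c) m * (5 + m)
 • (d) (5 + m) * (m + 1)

We need to factor m^2+6 * m+5.
The factored form is (5 + m) * (m + 1).
d) (5 + m) * (m + 1)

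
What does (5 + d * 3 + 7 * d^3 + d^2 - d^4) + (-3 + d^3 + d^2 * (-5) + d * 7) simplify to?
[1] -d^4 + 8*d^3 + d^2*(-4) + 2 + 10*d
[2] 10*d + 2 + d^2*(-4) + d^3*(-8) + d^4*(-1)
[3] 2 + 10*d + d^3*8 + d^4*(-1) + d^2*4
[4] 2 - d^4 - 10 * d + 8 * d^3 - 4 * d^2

Adding the polynomials and combining like terms:
(5 + d*3 + 7*d^3 + d^2 - d^4) + (-3 + d^3 + d^2*(-5) + d*7)
= -d^4 + 8*d^3 + d^2*(-4) + 2 + 10*d
1) -d^4 + 8*d^3 + d^2*(-4) + 2 + 10*d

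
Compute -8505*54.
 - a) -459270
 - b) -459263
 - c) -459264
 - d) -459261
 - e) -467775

-8505 * 54 = -459270
a) -459270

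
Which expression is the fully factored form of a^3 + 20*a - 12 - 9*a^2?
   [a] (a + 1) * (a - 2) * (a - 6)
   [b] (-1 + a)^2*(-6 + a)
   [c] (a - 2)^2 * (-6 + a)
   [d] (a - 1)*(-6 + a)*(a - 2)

We need to factor a^3 + 20*a - 12 - 9*a^2.
The factored form is (a - 1)*(-6 + a)*(a - 2).
d) (a - 1)*(-6 + a)*(a - 2)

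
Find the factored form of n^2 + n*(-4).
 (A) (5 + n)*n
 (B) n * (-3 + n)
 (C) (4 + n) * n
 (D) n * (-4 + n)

We need to factor n^2 + n*(-4).
The factored form is n * (-4 + n).
D) n * (-4 + n)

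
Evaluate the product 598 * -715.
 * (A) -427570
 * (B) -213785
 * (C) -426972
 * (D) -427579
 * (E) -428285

598 * -715 = -427570
A) -427570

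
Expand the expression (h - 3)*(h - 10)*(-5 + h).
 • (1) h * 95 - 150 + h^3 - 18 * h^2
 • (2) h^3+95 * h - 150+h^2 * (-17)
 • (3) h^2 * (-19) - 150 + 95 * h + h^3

Expanding (h - 3)*(h - 10)*(-5 + h):
= h * 95 - 150 + h^3 - 18 * h^2
1) h * 95 - 150 + h^3 - 18 * h^2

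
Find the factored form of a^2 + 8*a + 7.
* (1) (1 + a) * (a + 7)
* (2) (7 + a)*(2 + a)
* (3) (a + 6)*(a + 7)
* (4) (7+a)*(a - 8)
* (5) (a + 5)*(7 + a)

We need to factor a^2 + 8*a + 7.
The factored form is (1 + a) * (a + 7).
1) (1 + a) * (a + 7)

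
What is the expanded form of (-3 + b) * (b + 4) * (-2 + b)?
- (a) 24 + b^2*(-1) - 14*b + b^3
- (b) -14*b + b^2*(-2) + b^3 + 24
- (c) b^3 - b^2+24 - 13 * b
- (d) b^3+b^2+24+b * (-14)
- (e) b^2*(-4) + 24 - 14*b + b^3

Expanding (-3 + b) * (b + 4) * (-2 + b):
= 24 + b^2*(-1) - 14*b + b^3
a) 24 + b^2*(-1) - 14*b + b^3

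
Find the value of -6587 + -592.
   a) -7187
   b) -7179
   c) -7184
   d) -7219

-6587 + -592 = -7179
b) -7179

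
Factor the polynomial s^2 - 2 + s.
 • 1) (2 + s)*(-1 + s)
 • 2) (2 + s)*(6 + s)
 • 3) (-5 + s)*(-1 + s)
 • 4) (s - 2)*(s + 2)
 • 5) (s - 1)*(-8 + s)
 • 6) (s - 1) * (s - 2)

We need to factor s^2 - 2 + s.
The factored form is (2 + s)*(-1 + s).
1) (2 + s)*(-1 + s)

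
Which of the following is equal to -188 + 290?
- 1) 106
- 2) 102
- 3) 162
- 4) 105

-188 + 290 = 102
2) 102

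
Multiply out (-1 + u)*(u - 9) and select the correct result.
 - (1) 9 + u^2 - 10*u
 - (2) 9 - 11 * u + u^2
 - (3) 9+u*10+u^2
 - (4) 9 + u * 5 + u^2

Expanding (-1 + u)*(u - 9):
= 9 + u^2 - 10*u
1) 9 + u^2 - 10*u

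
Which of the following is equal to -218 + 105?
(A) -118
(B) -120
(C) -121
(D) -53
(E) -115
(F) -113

-218 + 105 = -113
F) -113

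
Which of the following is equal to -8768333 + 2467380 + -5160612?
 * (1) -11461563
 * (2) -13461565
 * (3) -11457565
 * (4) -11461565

First: -8768333 + 2467380 = -6300953
Then: -6300953 + -5160612 = -11461565
4) -11461565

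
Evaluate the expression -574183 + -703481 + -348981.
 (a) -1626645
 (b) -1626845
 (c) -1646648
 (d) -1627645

First: -574183 + -703481 = -1277664
Then: -1277664 + -348981 = -1626645
a) -1626645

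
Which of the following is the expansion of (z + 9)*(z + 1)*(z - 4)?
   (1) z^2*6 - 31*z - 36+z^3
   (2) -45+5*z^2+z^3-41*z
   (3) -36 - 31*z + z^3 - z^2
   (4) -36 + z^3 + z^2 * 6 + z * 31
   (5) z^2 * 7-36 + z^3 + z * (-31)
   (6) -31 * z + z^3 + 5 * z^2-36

Expanding (z + 9)*(z + 1)*(z - 4):
= z^2*6 - 31*z - 36+z^3
1) z^2*6 - 31*z - 36+z^3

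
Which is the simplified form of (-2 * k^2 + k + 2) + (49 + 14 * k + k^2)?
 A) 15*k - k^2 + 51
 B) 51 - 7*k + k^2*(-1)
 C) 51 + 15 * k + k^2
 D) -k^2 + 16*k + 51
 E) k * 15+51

Adding the polynomials and combining like terms:
(-2*k^2 + k + 2) + (49 + 14*k + k^2)
= 15*k - k^2 + 51
A) 15*k - k^2 + 51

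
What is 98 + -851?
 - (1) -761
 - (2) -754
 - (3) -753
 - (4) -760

98 + -851 = -753
3) -753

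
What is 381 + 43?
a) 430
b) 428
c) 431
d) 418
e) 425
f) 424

381 + 43 = 424
f) 424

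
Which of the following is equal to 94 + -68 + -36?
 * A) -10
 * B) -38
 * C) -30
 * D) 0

First: 94 + -68 = 26
Then: 26 + -36 = -10
A) -10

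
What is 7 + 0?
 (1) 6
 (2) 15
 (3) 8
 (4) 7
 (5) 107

7 + 0 = 7
4) 7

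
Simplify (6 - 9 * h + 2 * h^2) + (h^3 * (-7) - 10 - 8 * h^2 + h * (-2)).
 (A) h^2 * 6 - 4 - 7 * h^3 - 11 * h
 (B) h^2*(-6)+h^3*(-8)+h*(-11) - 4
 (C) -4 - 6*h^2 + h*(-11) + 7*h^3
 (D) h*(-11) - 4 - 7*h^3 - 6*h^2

Adding the polynomials and combining like terms:
(6 - 9*h + 2*h^2) + (h^3*(-7) - 10 - 8*h^2 + h*(-2))
= h*(-11) - 4 - 7*h^3 - 6*h^2
D) h*(-11) - 4 - 7*h^3 - 6*h^2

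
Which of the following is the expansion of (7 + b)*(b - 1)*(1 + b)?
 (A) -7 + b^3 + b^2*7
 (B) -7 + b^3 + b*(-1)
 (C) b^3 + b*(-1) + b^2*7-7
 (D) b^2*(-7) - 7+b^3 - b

Expanding (7 + b)*(b - 1)*(1 + b):
= b^3 + b*(-1) + b^2*7-7
C) b^3 + b*(-1) + b^2*7-7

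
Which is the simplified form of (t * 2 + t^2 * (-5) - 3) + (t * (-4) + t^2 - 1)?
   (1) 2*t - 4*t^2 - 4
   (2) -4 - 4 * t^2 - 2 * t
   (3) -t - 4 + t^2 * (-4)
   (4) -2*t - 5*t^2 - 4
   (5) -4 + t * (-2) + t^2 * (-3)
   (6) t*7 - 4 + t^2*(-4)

Adding the polynomials and combining like terms:
(t*2 + t^2*(-5) - 3) + (t*(-4) + t^2 - 1)
= -4 - 4 * t^2 - 2 * t
2) -4 - 4 * t^2 - 2 * t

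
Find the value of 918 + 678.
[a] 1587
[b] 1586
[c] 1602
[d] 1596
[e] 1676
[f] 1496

918 + 678 = 1596
d) 1596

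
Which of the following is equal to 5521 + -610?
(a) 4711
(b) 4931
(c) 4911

5521 + -610 = 4911
c) 4911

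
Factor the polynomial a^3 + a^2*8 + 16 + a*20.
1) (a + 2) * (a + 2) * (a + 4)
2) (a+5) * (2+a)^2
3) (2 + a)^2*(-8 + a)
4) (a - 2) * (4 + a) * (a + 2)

We need to factor a^3 + a^2*8 + 16 + a*20.
The factored form is (a + 2) * (a + 2) * (a + 4).
1) (a + 2) * (a + 2) * (a + 4)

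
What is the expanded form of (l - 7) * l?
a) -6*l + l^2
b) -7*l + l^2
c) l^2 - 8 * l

Expanding (l - 7) * l:
= -7*l + l^2
b) -7*l + l^2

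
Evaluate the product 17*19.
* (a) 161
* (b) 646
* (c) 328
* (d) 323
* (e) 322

17 * 19 = 323
d) 323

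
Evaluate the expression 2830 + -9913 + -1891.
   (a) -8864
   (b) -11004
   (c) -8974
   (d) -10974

First: 2830 + -9913 = -7083
Then: -7083 + -1891 = -8974
c) -8974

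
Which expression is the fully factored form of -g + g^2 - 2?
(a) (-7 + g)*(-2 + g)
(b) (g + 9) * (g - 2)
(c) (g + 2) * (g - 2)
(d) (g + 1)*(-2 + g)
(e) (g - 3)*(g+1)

We need to factor -g + g^2 - 2.
The factored form is (g + 1)*(-2 + g).
d) (g + 1)*(-2 + g)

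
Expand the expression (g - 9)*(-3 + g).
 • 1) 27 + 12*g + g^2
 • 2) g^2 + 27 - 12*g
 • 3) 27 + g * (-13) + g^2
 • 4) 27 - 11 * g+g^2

Expanding (g - 9)*(-3 + g):
= g^2 + 27 - 12*g
2) g^2 + 27 - 12*g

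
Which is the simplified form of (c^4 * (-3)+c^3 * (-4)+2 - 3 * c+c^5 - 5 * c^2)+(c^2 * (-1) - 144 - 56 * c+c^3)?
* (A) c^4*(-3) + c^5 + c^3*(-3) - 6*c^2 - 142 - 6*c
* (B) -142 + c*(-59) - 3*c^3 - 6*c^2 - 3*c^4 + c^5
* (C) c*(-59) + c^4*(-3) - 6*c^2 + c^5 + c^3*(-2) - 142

Adding the polynomials and combining like terms:
(c^4*(-3) + c^3*(-4) + 2 - 3*c + c^5 - 5*c^2) + (c^2*(-1) - 144 - 56*c + c^3)
= -142 + c*(-59) - 3*c^3 - 6*c^2 - 3*c^4 + c^5
B) -142 + c*(-59) - 3*c^3 - 6*c^2 - 3*c^4 + c^5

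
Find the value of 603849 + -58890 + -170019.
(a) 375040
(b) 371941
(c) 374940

First: 603849 + -58890 = 544959
Then: 544959 + -170019 = 374940
c) 374940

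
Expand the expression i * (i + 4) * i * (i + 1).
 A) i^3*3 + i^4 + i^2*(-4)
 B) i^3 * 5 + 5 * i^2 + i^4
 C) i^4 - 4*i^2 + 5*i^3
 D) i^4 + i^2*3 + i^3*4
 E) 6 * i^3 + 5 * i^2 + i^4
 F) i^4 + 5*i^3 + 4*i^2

Expanding i * (i + 4) * i * (i + 1):
= i^4 + 5*i^3 + 4*i^2
F) i^4 + 5*i^3 + 4*i^2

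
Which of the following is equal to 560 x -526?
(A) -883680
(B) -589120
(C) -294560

560 * -526 = -294560
C) -294560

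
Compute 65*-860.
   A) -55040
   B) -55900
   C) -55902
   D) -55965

65 * -860 = -55900
B) -55900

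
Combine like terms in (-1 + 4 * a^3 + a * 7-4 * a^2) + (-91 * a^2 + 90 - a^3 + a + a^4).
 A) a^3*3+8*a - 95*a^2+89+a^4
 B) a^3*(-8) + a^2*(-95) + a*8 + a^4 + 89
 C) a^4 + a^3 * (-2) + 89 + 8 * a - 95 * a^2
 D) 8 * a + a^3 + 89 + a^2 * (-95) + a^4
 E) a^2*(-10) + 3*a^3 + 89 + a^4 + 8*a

Adding the polynomials and combining like terms:
(-1 + 4*a^3 + a*7 - 4*a^2) + (-91*a^2 + 90 - a^3 + a + a^4)
= a^3*3+8*a - 95*a^2+89+a^4
A) a^3*3+8*a - 95*a^2+89+a^4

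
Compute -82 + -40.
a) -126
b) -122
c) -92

-82 + -40 = -122
b) -122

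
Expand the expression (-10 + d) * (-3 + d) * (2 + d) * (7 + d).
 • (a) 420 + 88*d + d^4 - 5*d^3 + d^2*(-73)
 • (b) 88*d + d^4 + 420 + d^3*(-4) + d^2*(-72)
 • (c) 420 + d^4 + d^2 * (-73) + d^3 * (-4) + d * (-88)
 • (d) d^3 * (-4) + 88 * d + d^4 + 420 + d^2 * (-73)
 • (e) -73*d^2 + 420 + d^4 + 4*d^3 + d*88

Expanding (-10 + d) * (-3 + d) * (2 + d) * (7 + d):
= d^3 * (-4) + 88 * d + d^4 + 420 + d^2 * (-73)
d) d^3 * (-4) + 88 * d + d^4 + 420 + d^2 * (-73)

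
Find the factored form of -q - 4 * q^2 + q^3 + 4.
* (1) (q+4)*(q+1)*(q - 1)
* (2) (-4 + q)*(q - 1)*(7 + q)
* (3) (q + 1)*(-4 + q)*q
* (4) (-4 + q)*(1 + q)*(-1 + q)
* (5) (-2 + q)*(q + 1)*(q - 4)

We need to factor -q - 4 * q^2 + q^3 + 4.
The factored form is (-4 + q)*(1 + q)*(-1 + q).
4) (-4 + q)*(1 + q)*(-1 + q)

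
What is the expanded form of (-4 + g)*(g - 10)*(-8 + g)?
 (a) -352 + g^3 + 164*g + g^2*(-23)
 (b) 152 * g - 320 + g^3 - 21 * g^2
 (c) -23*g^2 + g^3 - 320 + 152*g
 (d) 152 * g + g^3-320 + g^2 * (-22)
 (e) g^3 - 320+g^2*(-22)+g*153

Expanding (-4 + g)*(g - 10)*(-8 + g):
= 152 * g + g^3-320 + g^2 * (-22)
d) 152 * g + g^3-320 + g^2 * (-22)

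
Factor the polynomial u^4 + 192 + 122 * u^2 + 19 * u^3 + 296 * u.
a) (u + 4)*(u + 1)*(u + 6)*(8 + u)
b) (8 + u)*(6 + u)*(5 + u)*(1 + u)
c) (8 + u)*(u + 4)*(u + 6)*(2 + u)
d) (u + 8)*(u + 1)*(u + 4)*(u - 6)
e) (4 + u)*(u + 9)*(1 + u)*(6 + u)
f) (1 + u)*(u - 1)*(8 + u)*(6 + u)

We need to factor u^4 + 192 + 122 * u^2 + 19 * u^3 + 296 * u.
The factored form is (u + 4)*(u + 1)*(u + 6)*(8 + u).
a) (u + 4)*(u + 1)*(u + 6)*(8 + u)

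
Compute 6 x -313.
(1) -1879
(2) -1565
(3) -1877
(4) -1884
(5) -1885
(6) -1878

6 * -313 = -1878
6) -1878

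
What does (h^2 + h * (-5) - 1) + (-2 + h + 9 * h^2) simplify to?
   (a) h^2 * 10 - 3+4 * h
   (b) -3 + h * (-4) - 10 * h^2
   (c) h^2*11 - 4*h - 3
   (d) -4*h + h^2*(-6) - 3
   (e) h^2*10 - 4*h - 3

Adding the polynomials and combining like terms:
(h^2 + h*(-5) - 1) + (-2 + h + 9*h^2)
= h^2*10 - 4*h - 3
e) h^2*10 - 4*h - 3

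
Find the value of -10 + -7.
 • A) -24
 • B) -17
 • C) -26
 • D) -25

-10 + -7 = -17
B) -17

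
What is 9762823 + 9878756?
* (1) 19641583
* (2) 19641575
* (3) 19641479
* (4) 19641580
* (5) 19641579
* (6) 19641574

9762823 + 9878756 = 19641579
5) 19641579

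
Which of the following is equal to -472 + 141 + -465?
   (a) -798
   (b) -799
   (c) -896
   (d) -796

First: -472 + 141 = -331
Then: -331 + -465 = -796
d) -796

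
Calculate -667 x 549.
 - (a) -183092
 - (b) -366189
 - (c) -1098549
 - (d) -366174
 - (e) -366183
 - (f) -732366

-667 * 549 = -366183
e) -366183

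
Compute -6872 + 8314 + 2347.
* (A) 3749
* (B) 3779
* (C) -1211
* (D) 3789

First: -6872 + 8314 = 1442
Then: 1442 + 2347 = 3789
D) 3789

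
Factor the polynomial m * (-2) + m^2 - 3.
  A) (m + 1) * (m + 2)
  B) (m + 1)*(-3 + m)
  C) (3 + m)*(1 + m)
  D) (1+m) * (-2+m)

We need to factor m * (-2) + m^2 - 3.
The factored form is (m + 1)*(-3 + m).
B) (m + 1)*(-3 + m)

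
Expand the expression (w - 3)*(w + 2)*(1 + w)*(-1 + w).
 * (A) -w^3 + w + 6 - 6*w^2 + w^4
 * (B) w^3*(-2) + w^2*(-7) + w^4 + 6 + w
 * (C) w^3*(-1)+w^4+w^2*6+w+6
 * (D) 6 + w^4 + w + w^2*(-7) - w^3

Expanding (w - 3)*(w + 2)*(1 + w)*(-1 + w):
= 6 + w^4 + w + w^2*(-7) - w^3
D) 6 + w^4 + w + w^2*(-7) - w^3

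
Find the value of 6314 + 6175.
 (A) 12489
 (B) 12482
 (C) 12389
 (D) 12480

6314 + 6175 = 12489
A) 12489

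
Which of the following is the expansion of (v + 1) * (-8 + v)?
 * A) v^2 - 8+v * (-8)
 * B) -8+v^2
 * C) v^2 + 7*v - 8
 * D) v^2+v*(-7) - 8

Expanding (v + 1) * (-8 + v):
= v^2+v*(-7) - 8
D) v^2+v*(-7) - 8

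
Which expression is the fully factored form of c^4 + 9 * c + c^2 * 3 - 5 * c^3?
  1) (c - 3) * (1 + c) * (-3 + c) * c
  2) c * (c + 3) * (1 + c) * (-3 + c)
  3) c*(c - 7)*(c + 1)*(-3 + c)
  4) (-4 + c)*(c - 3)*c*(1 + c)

We need to factor c^4 + 9 * c + c^2 * 3 - 5 * c^3.
The factored form is (c - 3) * (1 + c) * (-3 + c) * c.
1) (c - 3) * (1 + c) * (-3 + c) * c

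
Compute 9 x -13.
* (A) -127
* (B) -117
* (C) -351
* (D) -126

9 * -13 = -117
B) -117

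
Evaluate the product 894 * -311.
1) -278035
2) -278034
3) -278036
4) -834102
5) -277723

894 * -311 = -278034
2) -278034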